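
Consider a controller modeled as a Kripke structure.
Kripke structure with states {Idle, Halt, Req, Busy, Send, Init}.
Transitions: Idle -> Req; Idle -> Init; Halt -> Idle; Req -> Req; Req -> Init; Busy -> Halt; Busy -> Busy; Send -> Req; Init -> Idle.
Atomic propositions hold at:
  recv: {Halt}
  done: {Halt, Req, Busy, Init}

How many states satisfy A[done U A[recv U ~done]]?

4

Sat(~done) = {Idle, Send}
A[recv U ~done]: least fixpoint, start Z0 = Sat(~done) = {Idle, Send}, add states in Sat(recv) with every successor in Z. Z1 = {Idle, Halt, Send}; fixed.
Sat(A[recv U ~done]) = {Idle, Halt, Send}
A[done U A[recv U ~done]]: least fixpoint, start Z0 = Sat(A[recv U ~done]) = {Idle, Halt, Send}, add states in Sat(done) with every successor in Z. Z1 = {Idle, Halt, Send, Init}; fixed.
Sat(A[done U A[recv U ~done]]) = {Idle, Halt, Send, Init}
|Sat(A[done U A[recv U ~done]])| = |{Idle, Halt, Send, Init}| = 4.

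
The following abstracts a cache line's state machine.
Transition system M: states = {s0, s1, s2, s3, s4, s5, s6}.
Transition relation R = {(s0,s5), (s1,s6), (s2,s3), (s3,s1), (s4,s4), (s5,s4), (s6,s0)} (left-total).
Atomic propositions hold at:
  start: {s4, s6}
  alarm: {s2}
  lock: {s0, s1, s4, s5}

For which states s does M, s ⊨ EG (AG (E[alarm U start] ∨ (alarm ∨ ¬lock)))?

{s4}

E[alarm U start]: least fixpoint, start Z0 = Sat(start) = {s4, s6}, add states in Sat(alarm) with some successor in Z. Already a fixed point.
Sat(E[alarm U start]) = {s4, s6}
Sat(¬lock) = {s2, s3, s6}
Sat(alarm ∨ ¬lock) = {s2, s3, s6}
Sat(E[alarm U start] ∨ (alarm ∨ ¬lock)) = {s2, s3, s4, s6}
AG (E[alarm U start] ∨ (alarm ∨ ¬lock)): greatest fixpoint, start Z0 = {s2, s3, s4, s6}, keep only states in Sat with every successor in Z. Z1 = {s2, s4}; Z2 = {s4}; fixed.
Sat(AG (E[alarm U start] ∨ (alarm ∨ ¬lock))) = {s4}
EG (AG (E[alarm U start] ∨ (alarm ∨ ¬lock))): greatest fixpoint, start Z0 = {s4}, keep only states in Sat with some successor in Z. Already a fixed point.
Sat(EG (AG (E[alarm U start] ∨ (alarm ∨ ¬lock)))) = {s4}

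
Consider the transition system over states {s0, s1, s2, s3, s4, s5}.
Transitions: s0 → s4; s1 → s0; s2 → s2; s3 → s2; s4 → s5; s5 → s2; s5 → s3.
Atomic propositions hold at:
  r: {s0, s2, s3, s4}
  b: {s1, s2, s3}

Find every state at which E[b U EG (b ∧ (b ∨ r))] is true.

{s2, s3}

Sat(b ∨ r) = {s0, s1, s2, s3, s4}
Sat(b ∧ (b ∨ r)) = {s1, s2, s3}
EG (b ∧ (b ∨ r)): greatest fixpoint, start Z0 = {s1, s2, s3}, keep only states in Sat with some successor in Z. Z1 = {s2, s3}; fixed.
Sat(EG (b ∧ (b ∨ r))) = {s2, s3}
E[b U EG (b ∧ (b ∨ r))]: least fixpoint, start Z0 = Sat(EG (b ∧ (b ∨ r))) = {s2, s3}, add states in Sat(b) with some successor in Z. Already a fixed point.
Sat(E[b U EG (b ∧ (b ∨ r))]) = {s2, s3}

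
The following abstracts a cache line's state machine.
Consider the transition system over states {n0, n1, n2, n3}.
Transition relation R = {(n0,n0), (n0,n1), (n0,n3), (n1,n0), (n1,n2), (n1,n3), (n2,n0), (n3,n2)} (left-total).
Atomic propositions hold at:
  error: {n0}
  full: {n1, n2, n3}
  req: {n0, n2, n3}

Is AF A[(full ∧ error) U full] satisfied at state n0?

No

Sat(full ∧ error) = ∅
A[(full ∧ error) U full]: least fixpoint, start Z0 = Sat(full) = {n1, n2, n3}, add states in Sat(full ∧ error) with every successor in Z. Already a fixed point.
Sat(A[(full ∧ error) U full]) = {n1, n2, n3}
AF A[(full ∧ error) U full]: least fixpoint, start Z0 = {n1, n2, n3}, add states with every successor in Z. Already a fixed point.
Sat(AF A[(full ∧ error) U full]) = {n1, n2, n3}
n0 ∉ Sat(AF A[(full ∧ error) U full]) = {n1, n2, n3}, so the formula does not hold at n0.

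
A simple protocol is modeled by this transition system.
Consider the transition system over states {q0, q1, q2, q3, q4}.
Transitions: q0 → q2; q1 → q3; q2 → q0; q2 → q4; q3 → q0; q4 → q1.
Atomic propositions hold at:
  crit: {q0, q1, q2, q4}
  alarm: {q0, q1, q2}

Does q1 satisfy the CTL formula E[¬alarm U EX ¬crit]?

Yes

Sat(¬alarm) = {q3, q4}
Sat(¬crit) = {q3}
Sat(EX ¬crit) = {s : some successor in {q3}} = {q1}
E[¬alarm U EX ¬crit]: least fixpoint, start Z0 = Sat(EX ¬crit) = {q1}, add states in Sat(¬alarm) with some successor in Z. Z1 = {q1, q4}; fixed.
Sat(E[¬alarm U EX ¬crit]) = {q1, q4}
q1 ∈ Sat(E[¬alarm U EX ¬crit]) = {q1, q4}, so the formula holds at q1.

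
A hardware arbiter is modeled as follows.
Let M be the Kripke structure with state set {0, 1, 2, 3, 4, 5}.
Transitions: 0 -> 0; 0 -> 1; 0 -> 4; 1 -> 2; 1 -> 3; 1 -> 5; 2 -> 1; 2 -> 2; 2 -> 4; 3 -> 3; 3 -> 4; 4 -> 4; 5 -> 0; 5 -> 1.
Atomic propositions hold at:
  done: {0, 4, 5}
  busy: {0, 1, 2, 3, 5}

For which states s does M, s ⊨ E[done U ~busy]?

Sat(~busy) = {4}
E[done U ~busy]: least fixpoint, start Z0 = Sat(~busy) = {4}, add states in Sat(done) with some successor in Z. Z1 = {0, 4}; Z2 = {0, 4, 5}; fixed.
Sat(E[done U ~busy]) = {0, 4, 5}

{0, 4, 5}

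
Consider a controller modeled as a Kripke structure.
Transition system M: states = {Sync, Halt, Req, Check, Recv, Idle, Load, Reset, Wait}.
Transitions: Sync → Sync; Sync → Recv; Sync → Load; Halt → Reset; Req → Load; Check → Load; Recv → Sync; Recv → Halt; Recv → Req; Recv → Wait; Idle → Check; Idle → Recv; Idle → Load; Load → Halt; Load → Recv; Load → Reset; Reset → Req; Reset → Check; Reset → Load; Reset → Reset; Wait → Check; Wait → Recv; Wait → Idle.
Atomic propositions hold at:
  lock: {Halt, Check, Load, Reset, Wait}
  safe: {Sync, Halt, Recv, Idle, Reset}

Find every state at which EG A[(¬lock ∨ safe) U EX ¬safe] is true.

{Sync, Halt, Recv, Idle, Reset, Wait}

Sat(¬lock) = {Sync, Req, Recv, Idle}
Sat(¬lock ∨ safe) = {Sync, Halt, Req, Recv, Idle, Reset}
Sat(¬safe) = {Req, Check, Load, Wait}
Sat(EX ¬safe) = {s : some successor in {Req, Check, Load, Wait}} = {Sync, Req, Check, Recv, Idle, Reset, Wait}
A[(¬lock ∨ safe) U EX ¬safe]: least fixpoint, start Z0 = Sat(EX ¬safe) = {Sync, Req, Check, Recv, Idle, Reset, Wait}, add states in Sat(¬lock ∨ safe) with every successor in Z. Z1 = {Sync, Halt, Req, Check, Recv, Idle, Reset, Wait}; fixed.
Sat(A[(¬lock ∨ safe) U EX ¬safe]) = {Sync, Halt, Req, Check, Recv, Idle, Reset, Wait}
EG A[(¬lock ∨ safe) U EX ¬safe]: greatest fixpoint, start Z0 = {Sync, Halt, Req, Check, Recv, Idle, Reset, Wait}, keep only states in Sat with some successor in Z. Z1 = {Sync, Halt, Recv, Idle, Reset, Wait}; fixed.
Sat(EG A[(¬lock ∨ safe) U EX ¬safe]) = {Sync, Halt, Recv, Idle, Reset, Wait}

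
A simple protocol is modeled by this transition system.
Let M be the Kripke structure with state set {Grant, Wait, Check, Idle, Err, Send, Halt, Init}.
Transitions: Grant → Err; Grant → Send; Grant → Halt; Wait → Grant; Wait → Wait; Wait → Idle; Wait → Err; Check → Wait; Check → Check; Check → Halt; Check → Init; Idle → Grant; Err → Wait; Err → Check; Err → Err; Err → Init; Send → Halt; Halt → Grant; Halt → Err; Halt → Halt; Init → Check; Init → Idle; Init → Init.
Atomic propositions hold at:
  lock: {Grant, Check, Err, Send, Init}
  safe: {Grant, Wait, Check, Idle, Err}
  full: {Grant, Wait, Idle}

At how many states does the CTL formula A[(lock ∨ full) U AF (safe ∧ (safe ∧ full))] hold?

3

Sat(lock ∨ full) = {Grant, Wait, Check, Idle, Err, Send, Init}
Sat(safe ∧ full) = {Grant, Wait, Idle}
Sat(safe ∧ (safe ∧ full)) = {Grant, Wait, Idle}
AF (safe ∧ (safe ∧ full)): least fixpoint, start Z0 = {Grant, Wait, Idle}, add states with every successor in Z. Already a fixed point.
Sat(AF (safe ∧ (safe ∧ full))) = {Grant, Wait, Idle}
A[(lock ∨ full) U AF (safe ∧ (safe ∧ full))]: least fixpoint, start Z0 = Sat(AF (safe ∧ (safe ∧ full))) = {Grant, Wait, Idle}, add states in Sat(lock ∨ full) with every successor in Z. Already a fixed point.
Sat(A[(lock ∨ full) U AF (safe ∧ (safe ∧ full))]) = {Grant, Wait, Idle}
|Sat(A[(lock ∨ full) U AF (safe ∧ (safe ∧ full))])| = |{Grant, Wait, Idle}| = 3.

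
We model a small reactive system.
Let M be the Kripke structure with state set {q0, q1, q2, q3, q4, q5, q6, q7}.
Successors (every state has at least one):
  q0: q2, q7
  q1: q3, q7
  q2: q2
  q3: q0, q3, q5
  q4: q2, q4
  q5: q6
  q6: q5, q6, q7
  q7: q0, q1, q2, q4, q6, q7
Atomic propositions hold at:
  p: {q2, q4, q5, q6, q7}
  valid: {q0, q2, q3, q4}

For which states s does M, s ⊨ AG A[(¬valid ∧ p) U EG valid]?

{q2, q4}

Sat(¬valid) = {q1, q5, q6, q7}
Sat(¬valid ∧ p) = {q5, q6, q7}
EG valid: greatest fixpoint, start Z0 = {q0, q2, q3, q4}, keep only states in Sat with some successor in Z. Already a fixed point.
Sat(EG valid) = {q0, q2, q3, q4}
A[(¬valid ∧ p) U EG valid]: least fixpoint, start Z0 = Sat(EG valid) = {q0, q2, q3, q4}, add states in Sat(¬valid ∧ p) with every successor in Z. Already a fixed point.
Sat(A[(¬valid ∧ p) U EG valid]) = {q0, q2, q3, q4}
AG A[(¬valid ∧ p) U EG valid]: greatest fixpoint, start Z0 = {q0, q2, q3, q4}, keep only states in Sat with every successor in Z. Z1 = {q2, q4}; fixed.
Sat(AG A[(¬valid ∧ p) U EG valid]) = {q2, q4}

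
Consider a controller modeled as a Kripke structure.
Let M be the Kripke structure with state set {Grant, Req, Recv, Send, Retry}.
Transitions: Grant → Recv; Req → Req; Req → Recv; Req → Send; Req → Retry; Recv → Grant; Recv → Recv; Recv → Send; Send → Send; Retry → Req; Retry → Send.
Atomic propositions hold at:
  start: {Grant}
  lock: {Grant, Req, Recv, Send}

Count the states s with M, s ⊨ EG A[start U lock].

4

A[start U lock]: least fixpoint, start Z0 = Sat(lock) = {Grant, Req, Recv, Send}, add states in Sat(start) with every successor in Z. Already a fixed point.
Sat(A[start U lock]) = {Grant, Req, Recv, Send}
EG A[start U lock]: greatest fixpoint, start Z0 = {Grant, Req, Recv, Send}, keep only states in Sat with some successor in Z. Already a fixed point.
Sat(EG A[start U lock]) = {Grant, Req, Recv, Send}
|Sat(EG A[start U lock])| = |{Grant, Req, Recv, Send}| = 4.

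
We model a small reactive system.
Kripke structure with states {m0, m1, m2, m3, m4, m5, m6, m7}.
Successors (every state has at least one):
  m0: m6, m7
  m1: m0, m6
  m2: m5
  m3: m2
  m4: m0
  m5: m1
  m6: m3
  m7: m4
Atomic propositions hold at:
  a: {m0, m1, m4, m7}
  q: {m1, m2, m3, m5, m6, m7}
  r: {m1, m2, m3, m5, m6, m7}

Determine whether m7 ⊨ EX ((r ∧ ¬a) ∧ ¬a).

No

Sat(¬a) = {m2, m3, m5, m6}
Sat(r ∧ ¬a) = {m2, m3, m5, m6}
Sat((r ∧ ¬a) ∧ ¬a) = {m2, m3, m5, m6}
Sat(EX ((r ∧ ¬a) ∧ ¬a)) = {s : some successor in {m2, m3, m5, m6}} = {m0, m1, m2, m3, m6}
m7 ∉ Sat(EX ((r ∧ ¬a) ∧ ¬a)) = {m0, m1, m2, m3, m6}, so the formula does not hold at m7.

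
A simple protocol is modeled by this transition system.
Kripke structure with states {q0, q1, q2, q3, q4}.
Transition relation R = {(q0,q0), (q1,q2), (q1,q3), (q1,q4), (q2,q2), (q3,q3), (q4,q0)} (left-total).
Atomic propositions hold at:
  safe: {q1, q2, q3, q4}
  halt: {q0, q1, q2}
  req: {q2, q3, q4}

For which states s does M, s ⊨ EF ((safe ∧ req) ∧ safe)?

Sat(safe ∧ req) = {q2, q3, q4}
Sat((safe ∧ req) ∧ safe) = {q2, q3, q4}
EF ((safe ∧ req) ∧ safe): least fixpoint, start Z0 = {q2, q3, q4}, add states with some successor in Z. Z1 = {q1, q2, q3, q4}; fixed.
Sat(EF ((safe ∧ req) ∧ safe)) = {q1, q2, q3, q4}

{q1, q2, q3, q4}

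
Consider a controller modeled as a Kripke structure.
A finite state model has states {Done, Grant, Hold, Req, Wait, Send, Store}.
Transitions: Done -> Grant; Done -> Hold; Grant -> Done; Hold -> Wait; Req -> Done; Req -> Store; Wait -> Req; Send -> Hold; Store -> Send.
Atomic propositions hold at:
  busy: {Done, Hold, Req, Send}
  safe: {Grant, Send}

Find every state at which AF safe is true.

AF safe: least fixpoint, start Z0 = {Grant, Send}, add states with every successor in Z. Z1 = {Grant, Send, Store}; fixed.
Sat(AF safe) = {Grant, Send, Store}

{Grant, Send, Store}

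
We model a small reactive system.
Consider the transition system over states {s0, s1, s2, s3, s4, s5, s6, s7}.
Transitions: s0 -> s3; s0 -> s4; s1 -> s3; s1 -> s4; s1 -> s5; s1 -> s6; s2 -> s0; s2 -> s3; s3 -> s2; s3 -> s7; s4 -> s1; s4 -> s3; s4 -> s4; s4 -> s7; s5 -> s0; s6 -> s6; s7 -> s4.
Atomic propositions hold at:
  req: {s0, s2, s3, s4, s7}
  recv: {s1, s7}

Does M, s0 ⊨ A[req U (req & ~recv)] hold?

Sat(~recv) = {s0, s2, s3, s4, s5, s6}
Sat(req & ~recv) = {s0, s2, s3, s4}
A[req U (req & ~recv)]: least fixpoint, start Z0 = Sat((req & ~recv)) = {s0, s2, s3, s4}, add states in Sat(req) with every successor in Z. Z1 = {s0, s2, s3, s4, s7}; fixed.
Sat(A[req U (req & ~recv)]) = {s0, s2, s3, s4, s7}
s0 ∈ Sat(A[req U (req & ~recv)]) = {s0, s2, s3, s4, s7}, so the formula holds at s0.

Yes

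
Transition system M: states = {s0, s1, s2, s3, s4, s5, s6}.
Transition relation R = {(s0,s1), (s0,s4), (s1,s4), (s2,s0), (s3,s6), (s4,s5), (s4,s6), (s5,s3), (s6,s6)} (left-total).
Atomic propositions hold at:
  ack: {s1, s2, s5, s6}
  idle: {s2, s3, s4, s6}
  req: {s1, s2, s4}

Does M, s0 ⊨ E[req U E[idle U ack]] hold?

E[idle U ack]: least fixpoint, start Z0 = Sat(ack) = {s1, s2, s5, s6}, add states in Sat(idle) with some successor in Z. Z1 = {s1, s2, s3, s4, s5, s6}; fixed.
Sat(E[idle U ack]) = {s1, s2, s3, s4, s5, s6}
E[req U E[idle U ack]]: least fixpoint, start Z0 = Sat(E[idle U ack]) = {s1, s2, s3, s4, s5, s6}, add states in Sat(req) with some successor in Z. Already a fixed point.
Sat(E[req U E[idle U ack]]) = {s1, s2, s3, s4, s5, s6}
s0 ∉ Sat(E[req U E[idle U ack]]) = {s1, s2, s3, s4, s5, s6}, so the formula does not hold at s0.

No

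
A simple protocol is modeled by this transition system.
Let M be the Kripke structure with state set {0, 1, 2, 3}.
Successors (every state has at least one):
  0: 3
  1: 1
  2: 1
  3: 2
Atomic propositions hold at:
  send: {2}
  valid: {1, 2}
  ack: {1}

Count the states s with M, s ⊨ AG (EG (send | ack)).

2

Sat(send | ack) = {1, 2}
EG (send | ack): greatest fixpoint, start Z0 = {1, 2}, keep only states in Sat with some successor in Z. Already a fixed point.
Sat(EG (send | ack)) = {1, 2}
AG (EG (send | ack)): greatest fixpoint, start Z0 = {1, 2}, keep only states in Sat with every successor in Z. Already a fixed point.
Sat(AG (EG (send | ack))) = {1, 2}
|Sat(AG (EG (send | ack)))| = |{1, 2}| = 2.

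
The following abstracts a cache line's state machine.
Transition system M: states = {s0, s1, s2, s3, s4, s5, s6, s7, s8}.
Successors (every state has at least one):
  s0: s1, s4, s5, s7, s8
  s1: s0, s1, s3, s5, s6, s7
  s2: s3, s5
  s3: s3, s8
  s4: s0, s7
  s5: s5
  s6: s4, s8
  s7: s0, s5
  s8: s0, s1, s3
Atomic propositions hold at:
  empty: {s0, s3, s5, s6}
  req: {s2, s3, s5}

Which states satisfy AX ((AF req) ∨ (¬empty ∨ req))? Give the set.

{s0, s2, s3, s5, s6}

AF req: least fixpoint, start Z0 = {s2, s3, s5}, add states with every successor in Z. Already a fixed point.
Sat(AF req) = {s2, s3, s5}
Sat(¬empty) = {s1, s2, s4, s7, s8}
Sat(¬empty ∨ req) = {s1, s2, s3, s4, s5, s7, s8}
Sat((AF req) ∨ (¬empty ∨ req)) = {s1, s2, s3, s4, s5, s7, s8}
Sat(AX ((AF req) ∨ (¬empty ∨ req))) = {s : every successor in {s1, s2, s3, s4, s5, s7, s8}} = {s0, s2, s3, s5, s6}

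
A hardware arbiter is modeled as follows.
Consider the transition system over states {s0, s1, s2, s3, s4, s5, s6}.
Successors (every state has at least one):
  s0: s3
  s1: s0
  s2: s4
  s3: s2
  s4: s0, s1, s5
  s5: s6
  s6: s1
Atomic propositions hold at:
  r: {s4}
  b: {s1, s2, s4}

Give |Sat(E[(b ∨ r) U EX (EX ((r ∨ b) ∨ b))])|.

Sat(b ∨ r) = {s1, s2, s4}
Sat(r ∨ b) = {s1, s2, s4}
Sat((r ∨ b) ∨ b) = {s1, s2, s4}
Sat(EX ((r ∨ b) ∨ b)) = {s : some successor in {s1, s2, s4}} = {s2, s3, s4, s6}
Sat(EX (EX ((r ∨ b) ∨ b))) = {s : some successor in {s2, s3, s4, s6}} = {s0, s2, s3, s5}
E[(b ∨ r) U EX (EX ((r ∨ b) ∨ b))]: least fixpoint, start Z0 = Sat(EX (EX ((r ∨ b) ∨ b))) = {s0, s2, s3, s5}, add states in Sat(b ∨ r) with some successor in Z. Z1 = {s0, s1, s2, s3, s4, s5}; fixed.
Sat(E[(b ∨ r) U EX (EX ((r ∨ b) ∨ b))]) = {s0, s1, s2, s3, s4, s5}
|Sat(E[(b ∨ r) U EX (EX ((r ∨ b) ∨ b))])| = |{s0, s1, s2, s3, s4, s5}| = 6.

6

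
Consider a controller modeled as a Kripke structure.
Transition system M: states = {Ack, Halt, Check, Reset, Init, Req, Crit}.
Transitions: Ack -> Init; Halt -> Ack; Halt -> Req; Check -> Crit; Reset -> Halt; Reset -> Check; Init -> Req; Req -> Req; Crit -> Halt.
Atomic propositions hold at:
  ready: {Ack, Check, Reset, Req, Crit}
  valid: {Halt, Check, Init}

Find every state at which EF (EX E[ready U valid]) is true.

E[ready U valid]: least fixpoint, start Z0 = Sat(valid) = {Halt, Check, Init}, add states in Sat(ready) with some successor in Z. Z1 = {Ack, Halt, Check, Reset, Init, Crit}; fixed.
Sat(E[ready U valid]) = {Ack, Halt, Check, Reset, Init, Crit}
Sat(EX E[ready U valid]) = {s : some successor in {Ack, Halt, Check, Reset, Init, Crit}} = {Ack, Halt, Check, Reset, Crit}
EF (EX E[ready U valid]): least fixpoint, start Z0 = {Ack, Halt, Check, Reset, Crit}, add states with some successor in Z. Already a fixed point.
Sat(EF (EX E[ready U valid])) = {Ack, Halt, Check, Reset, Crit}

{Ack, Halt, Check, Reset, Crit}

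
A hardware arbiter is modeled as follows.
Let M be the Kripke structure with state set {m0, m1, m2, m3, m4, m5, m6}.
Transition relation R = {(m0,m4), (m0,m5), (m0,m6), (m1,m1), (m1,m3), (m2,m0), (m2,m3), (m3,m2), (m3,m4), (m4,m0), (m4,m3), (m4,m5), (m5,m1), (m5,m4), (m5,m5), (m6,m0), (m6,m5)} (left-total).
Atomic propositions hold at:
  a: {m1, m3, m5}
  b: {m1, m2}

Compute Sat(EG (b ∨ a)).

{m1, m2, m3, m5}

Sat(b ∨ a) = {m1, m2, m3, m5}
EG (b ∨ a): greatest fixpoint, start Z0 = {m1, m2, m3, m5}, keep only states in Sat with some successor in Z. Already a fixed point.
Sat(EG (b ∨ a)) = {m1, m2, m3, m5}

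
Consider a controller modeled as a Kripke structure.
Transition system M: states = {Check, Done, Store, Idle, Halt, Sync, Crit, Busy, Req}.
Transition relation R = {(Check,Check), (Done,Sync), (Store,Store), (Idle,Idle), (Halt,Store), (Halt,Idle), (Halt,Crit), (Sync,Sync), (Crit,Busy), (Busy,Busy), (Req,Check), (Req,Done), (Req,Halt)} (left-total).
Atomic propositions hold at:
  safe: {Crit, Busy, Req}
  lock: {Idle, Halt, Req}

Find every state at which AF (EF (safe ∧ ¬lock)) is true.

Sat(¬lock) = {Check, Done, Store, Sync, Crit, Busy}
Sat(safe ∧ ¬lock) = {Crit, Busy}
EF (safe ∧ ¬lock): least fixpoint, start Z0 = {Crit, Busy}, add states with some successor in Z. Z1 = {Halt, Crit, Busy}; Z2 = {Halt, Crit, Busy, Req}; fixed.
Sat(EF (safe ∧ ¬lock)) = {Halt, Crit, Busy, Req}
AF (EF (safe ∧ ¬lock)): least fixpoint, start Z0 = {Halt, Crit, Busy, Req}, add states with every successor in Z. Already a fixed point.
Sat(AF (EF (safe ∧ ¬lock))) = {Halt, Crit, Busy, Req}

{Halt, Crit, Busy, Req}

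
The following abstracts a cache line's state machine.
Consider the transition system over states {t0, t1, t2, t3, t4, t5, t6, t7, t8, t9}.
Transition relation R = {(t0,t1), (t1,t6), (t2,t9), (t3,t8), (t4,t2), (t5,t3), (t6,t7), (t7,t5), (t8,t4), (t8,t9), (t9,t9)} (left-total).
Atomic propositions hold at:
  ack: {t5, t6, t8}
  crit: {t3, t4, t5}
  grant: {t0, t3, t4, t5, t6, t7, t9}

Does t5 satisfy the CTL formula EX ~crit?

Sat(~crit) = {t0, t1, t2, t6, t7, t8, t9}
Sat(EX ~crit) = {s : some successor in {t0, t1, t2, t6, t7, t8, t9}} = {t0, t1, t2, t3, t4, t6, t8, t9}
t5 ∉ Sat(EX ~crit) = {t0, t1, t2, t3, t4, t6, t8, t9}, so the formula does not hold at t5.

No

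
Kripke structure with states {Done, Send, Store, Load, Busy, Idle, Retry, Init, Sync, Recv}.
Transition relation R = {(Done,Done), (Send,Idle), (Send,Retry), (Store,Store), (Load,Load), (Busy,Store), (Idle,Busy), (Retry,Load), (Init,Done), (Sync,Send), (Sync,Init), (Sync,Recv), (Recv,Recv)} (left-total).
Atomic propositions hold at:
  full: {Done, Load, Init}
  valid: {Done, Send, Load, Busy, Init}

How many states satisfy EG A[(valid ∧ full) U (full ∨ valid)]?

3

Sat(valid ∧ full) = {Done, Load, Init}
Sat(full ∨ valid) = {Done, Send, Load, Busy, Init}
A[(valid ∧ full) U (full ∨ valid)]: least fixpoint, start Z0 = Sat((full ∨ valid)) = {Done, Send, Load, Busy, Init}, add states in Sat(valid ∧ full) with every successor in Z. Already a fixed point.
Sat(A[(valid ∧ full) U (full ∨ valid)]) = {Done, Send, Load, Busy, Init}
EG A[(valid ∧ full) U (full ∨ valid)]: greatest fixpoint, start Z0 = {Done, Send, Load, Busy, Init}, keep only states in Sat with some successor in Z. Z1 = {Done, Load, Init}; fixed.
Sat(EG A[(valid ∧ full) U (full ∨ valid)]) = {Done, Load, Init}
|Sat(EG A[(valid ∧ full) U (full ∨ valid)])| = |{Done, Load, Init}| = 3.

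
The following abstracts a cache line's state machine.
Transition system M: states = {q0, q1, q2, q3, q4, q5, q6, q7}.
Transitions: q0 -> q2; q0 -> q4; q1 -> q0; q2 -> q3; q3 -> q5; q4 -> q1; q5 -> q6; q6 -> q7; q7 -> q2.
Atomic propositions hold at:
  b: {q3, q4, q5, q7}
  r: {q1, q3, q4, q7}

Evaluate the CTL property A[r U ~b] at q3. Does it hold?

No

Sat(~b) = {q0, q1, q2, q6}
A[r U ~b]: least fixpoint, start Z0 = Sat(~b) = {q0, q1, q2, q6}, add states in Sat(r) with every successor in Z. Z1 = {q0, q1, q2, q4, q6, q7}; fixed.
Sat(A[r U ~b]) = {q0, q1, q2, q4, q6, q7}
q3 ∉ Sat(A[r U ~b]) = {q0, q1, q2, q4, q6, q7}, so the formula does not hold at q3.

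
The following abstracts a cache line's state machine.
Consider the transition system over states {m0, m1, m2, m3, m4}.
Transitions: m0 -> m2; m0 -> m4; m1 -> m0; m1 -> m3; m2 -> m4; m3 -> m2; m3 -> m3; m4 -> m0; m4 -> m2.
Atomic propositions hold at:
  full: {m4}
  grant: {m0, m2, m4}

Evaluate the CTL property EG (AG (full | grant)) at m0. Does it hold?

Sat(full | grant) = {m0, m2, m4}
AG (full | grant): greatest fixpoint, start Z0 = {m0, m2, m4}, keep only states in Sat with every successor in Z. Already a fixed point.
Sat(AG (full | grant)) = {m0, m2, m4}
EG (AG (full | grant)): greatest fixpoint, start Z0 = {m0, m2, m4}, keep only states in Sat with some successor in Z. Already a fixed point.
Sat(EG (AG (full | grant))) = {m0, m2, m4}
m0 ∈ Sat(EG (AG (full | grant))) = {m0, m2, m4}, so the formula holds at m0.

Yes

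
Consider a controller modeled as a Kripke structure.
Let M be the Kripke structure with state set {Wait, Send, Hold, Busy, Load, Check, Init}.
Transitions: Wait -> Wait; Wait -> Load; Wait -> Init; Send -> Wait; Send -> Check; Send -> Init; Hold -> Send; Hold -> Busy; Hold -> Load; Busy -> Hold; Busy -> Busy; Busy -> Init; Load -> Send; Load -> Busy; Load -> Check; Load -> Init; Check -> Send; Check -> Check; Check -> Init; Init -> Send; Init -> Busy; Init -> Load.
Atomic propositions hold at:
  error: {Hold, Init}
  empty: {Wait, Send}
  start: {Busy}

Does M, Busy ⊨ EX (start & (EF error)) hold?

Yes

EF error: least fixpoint, start Z0 = {Hold, Init}, add states with some successor in Z. Z1 = {Wait, Send, Hold, Busy, Load, Check, Init}; fixed.
Sat(EF error) = {Wait, Send, Hold, Busy, Load, Check, Init}
Sat(start & (EF error)) = {Busy}
Sat(EX (start & (EF error))) = {s : some successor in {Busy}} = {Hold, Busy, Load, Init}
Busy ∈ Sat(EX (start & (EF error))) = {Hold, Busy, Load, Init}, so the formula holds at Busy.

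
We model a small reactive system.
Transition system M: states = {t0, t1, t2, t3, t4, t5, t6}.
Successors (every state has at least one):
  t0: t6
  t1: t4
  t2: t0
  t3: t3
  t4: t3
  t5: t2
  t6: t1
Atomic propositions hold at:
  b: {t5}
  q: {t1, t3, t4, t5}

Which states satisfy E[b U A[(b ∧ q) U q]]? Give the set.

Sat(b ∧ q) = {t5}
A[(b ∧ q) U q]: least fixpoint, start Z0 = Sat(q) = {t1, t3, t4, t5}, add states in Sat(b ∧ q) with every successor in Z. Already a fixed point.
Sat(A[(b ∧ q) U q]) = {t1, t3, t4, t5}
E[b U A[(b ∧ q) U q]]: least fixpoint, start Z0 = Sat(A[(b ∧ q) U q]) = {t1, t3, t4, t5}, add states in Sat(b) with some successor in Z. Already a fixed point.
Sat(E[b U A[(b ∧ q) U q]]) = {t1, t3, t4, t5}

{t1, t3, t4, t5}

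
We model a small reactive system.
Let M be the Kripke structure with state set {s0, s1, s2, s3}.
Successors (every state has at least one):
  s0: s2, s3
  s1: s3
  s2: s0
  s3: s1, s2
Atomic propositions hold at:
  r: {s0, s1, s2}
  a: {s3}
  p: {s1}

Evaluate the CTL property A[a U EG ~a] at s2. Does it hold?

Yes

Sat(~a) = {s0, s1, s2}
EG ~a: greatest fixpoint, start Z0 = {s0, s1, s2}, keep only states in Sat with some successor in Z. Z1 = {s0, s2}; fixed.
Sat(EG ~a) = {s0, s2}
A[a U EG ~a]: least fixpoint, start Z0 = Sat(EG ~a) = {s0, s2}, add states in Sat(a) with every successor in Z. Already a fixed point.
Sat(A[a U EG ~a]) = {s0, s2}
s2 ∈ Sat(A[a U EG ~a]) = {s0, s2}, so the formula holds at s2.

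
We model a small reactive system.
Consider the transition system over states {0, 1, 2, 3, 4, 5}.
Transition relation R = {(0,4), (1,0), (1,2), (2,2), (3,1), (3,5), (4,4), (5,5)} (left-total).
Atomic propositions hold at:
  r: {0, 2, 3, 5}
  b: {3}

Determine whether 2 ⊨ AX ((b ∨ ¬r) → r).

Yes

Sat(¬r) = {1, 4}
Sat(b ∨ ¬r) = {1, 3, 4}
Sat((b ∨ ¬r) → r) = {0, 2, 3, 5}
Sat(AX ((b ∨ ¬r) → r)) = {s : every successor in {0, 2, 3, 5}} = {1, 2, 5}
2 ∈ Sat(AX ((b ∨ ¬r) → r)) = {1, 2, 5}, so the formula holds at 2.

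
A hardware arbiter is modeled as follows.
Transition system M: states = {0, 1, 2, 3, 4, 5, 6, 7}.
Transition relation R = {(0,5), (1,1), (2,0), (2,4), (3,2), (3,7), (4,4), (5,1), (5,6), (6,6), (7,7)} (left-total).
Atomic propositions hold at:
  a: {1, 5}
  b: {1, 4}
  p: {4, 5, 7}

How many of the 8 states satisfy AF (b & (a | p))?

Sat(a | p) = {1, 4, 5, 7}
Sat(b & (a | p)) = {1, 4}
AF (b & (a | p)): least fixpoint, start Z0 = {1, 4}, add states with every successor in Z. Already a fixed point.
Sat(AF (b & (a | p))) = {1, 4}
|Sat(AF (b & (a | p)))| = |{1, 4}| = 2.

2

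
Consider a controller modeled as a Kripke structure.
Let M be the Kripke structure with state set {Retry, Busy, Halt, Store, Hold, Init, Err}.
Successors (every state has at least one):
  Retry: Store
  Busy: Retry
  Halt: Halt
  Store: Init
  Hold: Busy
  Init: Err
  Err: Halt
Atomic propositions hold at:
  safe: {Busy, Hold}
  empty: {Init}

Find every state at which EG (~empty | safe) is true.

{Halt, Err}

Sat(~empty) = {Retry, Busy, Halt, Store, Hold, Err}
Sat(~empty | safe) = {Retry, Busy, Halt, Store, Hold, Err}
EG (~empty | safe): greatest fixpoint, start Z0 = {Retry, Busy, Halt, Store, Hold, Err}, keep only states in Sat with some successor in Z. Z1 = {Retry, Busy, Halt, Hold, Err}; Z2 = {Busy, Halt, Hold, Err}; Z3 = {Halt, Hold, Err}; Z4 = {Halt, Err}; fixed.
Sat(EG (~empty | safe)) = {Halt, Err}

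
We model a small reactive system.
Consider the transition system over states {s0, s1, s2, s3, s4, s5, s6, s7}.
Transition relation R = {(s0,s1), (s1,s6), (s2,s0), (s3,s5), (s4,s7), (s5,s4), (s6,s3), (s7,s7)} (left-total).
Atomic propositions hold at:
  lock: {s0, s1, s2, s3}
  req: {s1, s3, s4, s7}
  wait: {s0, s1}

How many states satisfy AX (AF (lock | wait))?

4

Sat(lock | wait) = {s0, s1, s2, s3}
AF (lock | wait): least fixpoint, start Z0 = {s0, s1, s2, s3}, add states with every successor in Z. Z1 = {s0, s1, s2, s3, s6}; fixed.
Sat(AF (lock | wait)) = {s0, s1, s2, s3, s6}
Sat(AX (AF (lock | wait))) = {s : every successor in {s0, s1, s2, s3, s6}} = {s0, s1, s2, s6}
|Sat(AX (AF (lock | wait)))| = |{s0, s1, s2, s6}| = 4.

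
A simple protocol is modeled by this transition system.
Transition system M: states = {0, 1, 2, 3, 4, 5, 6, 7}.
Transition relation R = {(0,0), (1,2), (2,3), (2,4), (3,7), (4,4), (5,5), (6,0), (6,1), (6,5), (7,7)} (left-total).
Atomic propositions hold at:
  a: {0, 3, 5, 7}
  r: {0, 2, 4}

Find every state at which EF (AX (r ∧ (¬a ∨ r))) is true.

{0, 1, 2, 4, 6}

Sat(¬a) = {1, 2, 4, 6}
Sat(¬a ∨ r) = {0, 1, 2, 4, 6}
Sat(r ∧ (¬a ∨ r)) = {0, 2, 4}
Sat(AX (r ∧ (¬a ∨ r))) = {s : every successor in {0, 2, 4}} = {0, 1, 4}
EF (AX (r ∧ (¬a ∨ r))): least fixpoint, start Z0 = {0, 1, 4}, add states with some successor in Z. Z1 = {0, 1, 2, 4, 6}; fixed.
Sat(EF (AX (r ∧ (¬a ∨ r)))) = {0, 1, 2, 4, 6}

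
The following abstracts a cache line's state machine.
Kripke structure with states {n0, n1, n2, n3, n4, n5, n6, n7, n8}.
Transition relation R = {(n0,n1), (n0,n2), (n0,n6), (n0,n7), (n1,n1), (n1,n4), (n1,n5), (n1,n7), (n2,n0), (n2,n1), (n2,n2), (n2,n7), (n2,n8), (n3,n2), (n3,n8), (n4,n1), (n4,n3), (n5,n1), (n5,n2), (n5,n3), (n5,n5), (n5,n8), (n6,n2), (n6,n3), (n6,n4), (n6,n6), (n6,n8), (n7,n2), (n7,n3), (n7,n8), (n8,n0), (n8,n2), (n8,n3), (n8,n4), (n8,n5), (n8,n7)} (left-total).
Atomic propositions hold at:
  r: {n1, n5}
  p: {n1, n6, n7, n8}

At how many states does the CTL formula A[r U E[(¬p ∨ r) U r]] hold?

Sat(¬p) = {n0, n2, n3, n4, n5}
Sat(¬p ∨ r) = {n0, n1, n2, n3, n4, n5}
E[(¬p ∨ r) U r]: least fixpoint, start Z0 = Sat(r) = {n1, n5}, add states in Sat(¬p ∨ r) with some successor in Z. Z1 = {n0, n1, n2, n4, n5}; Z2 = {n0, n1, n2, n3, n4, n5}; fixed.
Sat(E[(¬p ∨ r) U r]) = {n0, n1, n2, n3, n4, n5}
A[r U E[(¬p ∨ r) U r]]: least fixpoint, start Z0 = Sat(E[(¬p ∨ r) U r]) = {n0, n1, n2, n3, n4, n5}, add states in Sat(r) with every successor in Z. Already a fixed point.
Sat(A[r U E[(¬p ∨ r) U r]]) = {n0, n1, n2, n3, n4, n5}
|Sat(A[r U E[(¬p ∨ r) U r]])| = |{n0, n1, n2, n3, n4, n5}| = 6.

6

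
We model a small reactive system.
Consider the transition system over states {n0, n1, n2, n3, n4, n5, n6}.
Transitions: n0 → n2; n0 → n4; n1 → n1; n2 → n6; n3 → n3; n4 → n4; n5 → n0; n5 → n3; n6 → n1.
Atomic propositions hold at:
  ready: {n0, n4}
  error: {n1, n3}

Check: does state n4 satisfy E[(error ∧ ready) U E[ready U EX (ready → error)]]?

No

Sat(error ∧ ready) = ∅
Sat(ready → error) = {n1, n2, n3, n5, n6}
Sat(EX (ready → error)) = {s : some successor in {n1, n2, n3, n5, n6}} = {n0, n1, n2, n3, n5, n6}
E[ready U EX (ready → error)]: least fixpoint, start Z0 = Sat(EX (ready → error)) = {n0, n1, n2, n3, n5, n6}, add states in Sat(ready) with some successor in Z. Already a fixed point.
Sat(E[ready U EX (ready → error)]) = {n0, n1, n2, n3, n5, n6}
E[(error ∧ ready) U E[ready U EX (ready → error)]]: least fixpoint, start Z0 = Sat(E[ready U EX (ready → error)]) = {n0, n1, n2, n3, n5, n6}, add states in Sat(error ∧ ready) with some successor in Z. Already a fixed point.
Sat(E[(error ∧ ready) U E[ready U EX (ready → error)]]) = {n0, n1, n2, n3, n5, n6}
n4 ∉ Sat(E[(error ∧ ready) U E[ready U EX (ready → error)]]) = {n0, n1, n2, n3, n5, n6}, so the formula does not hold at n4.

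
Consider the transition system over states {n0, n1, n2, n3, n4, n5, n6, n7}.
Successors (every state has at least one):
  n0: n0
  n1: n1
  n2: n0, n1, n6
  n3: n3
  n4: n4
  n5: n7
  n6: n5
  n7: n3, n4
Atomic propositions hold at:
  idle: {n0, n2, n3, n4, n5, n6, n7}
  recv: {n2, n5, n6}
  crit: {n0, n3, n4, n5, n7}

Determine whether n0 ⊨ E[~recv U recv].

Sat(~recv) = {n0, n1, n3, n4, n7}
E[~recv U recv]: least fixpoint, start Z0 = Sat(recv) = {n2, n5, n6}, add states in Sat(~recv) with some successor in Z. Already a fixed point.
Sat(E[~recv U recv]) = {n2, n5, n6}
n0 ∉ Sat(E[~recv U recv]) = {n2, n5, n6}, so the formula does not hold at n0.

No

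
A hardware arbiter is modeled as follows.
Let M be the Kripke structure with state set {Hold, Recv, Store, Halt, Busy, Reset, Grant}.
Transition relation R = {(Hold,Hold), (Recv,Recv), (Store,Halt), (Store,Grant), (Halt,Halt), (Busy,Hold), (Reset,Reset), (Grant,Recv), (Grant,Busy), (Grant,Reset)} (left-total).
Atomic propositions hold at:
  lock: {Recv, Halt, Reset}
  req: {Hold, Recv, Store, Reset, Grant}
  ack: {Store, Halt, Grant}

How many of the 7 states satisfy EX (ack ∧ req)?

Sat(ack ∧ req) = {Store, Grant}
Sat(EX (ack ∧ req)) = {s : some successor in {Store, Grant}} = {Store}
|Sat(EX (ack ∧ req))| = |{Store}| = 1.

1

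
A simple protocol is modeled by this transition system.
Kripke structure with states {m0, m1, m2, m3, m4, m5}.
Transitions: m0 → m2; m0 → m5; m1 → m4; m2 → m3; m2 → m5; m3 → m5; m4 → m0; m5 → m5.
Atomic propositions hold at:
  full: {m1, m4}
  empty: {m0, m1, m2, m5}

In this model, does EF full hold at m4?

EF full: least fixpoint, start Z0 = {m1, m4}, add states with some successor in Z. Already a fixed point.
Sat(EF full) = {m1, m4}
m4 ∈ Sat(EF full) = {m1, m4}, so the formula holds at m4.

Yes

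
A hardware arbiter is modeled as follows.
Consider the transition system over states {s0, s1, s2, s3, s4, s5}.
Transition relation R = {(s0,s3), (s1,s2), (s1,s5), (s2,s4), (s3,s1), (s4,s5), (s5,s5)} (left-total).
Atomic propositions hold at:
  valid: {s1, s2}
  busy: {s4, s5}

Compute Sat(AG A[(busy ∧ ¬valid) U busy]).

{s4, s5}

Sat(¬valid) = {s0, s3, s4, s5}
Sat(busy ∧ ¬valid) = {s4, s5}
A[(busy ∧ ¬valid) U busy]: least fixpoint, start Z0 = Sat(busy) = {s4, s5}, add states in Sat(busy ∧ ¬valid) with every successor in Z. Already a fixed point.
Sat(A[(busy ∧ ¬valid) U busy]) = {s4, s5}
AG A[(busy ∧ ¬valid) U busy]: greatest fixpoint, start Z0 = {s4, s5}, keep only states in Sat with every successor in Z. Already a fixed point.
Sat(AG A[(busy ∧ ¬valid) U busy]) = {s4, s5}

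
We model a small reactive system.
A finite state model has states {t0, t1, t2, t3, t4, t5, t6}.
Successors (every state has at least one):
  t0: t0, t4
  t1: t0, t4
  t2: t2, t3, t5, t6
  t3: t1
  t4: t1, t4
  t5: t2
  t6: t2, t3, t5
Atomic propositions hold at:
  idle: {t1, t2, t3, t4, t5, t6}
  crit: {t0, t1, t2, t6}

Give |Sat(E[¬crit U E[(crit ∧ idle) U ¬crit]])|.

6

Sat(¬crit) = {t3, t4, t5}
Sat(crit ∧ idle) = {t1, t2, t6}
E[(crit ∧ idle) U ¬crit]: least fixpoint, start Z0 = Sat(¬crit) = {t3, t4, t5}, add states in Sat(crit ∧ idle) with some successor in Z. Z1 = {t1, t2, t3, t4, t5, t6}; fixed.
Sat(E[(crit ∧ idle) U ¬crit]) = {t1, t2, t3, t4, t5, t6}
E[¬crit U E[(crit ∧ idle) U ¬crit]]: least fixpoint, start Z0 = Sat(E[(crit ∧ idle) U ¬crit]) = {t1, t2, t3, t4, t5, t6}, add states in Sat(¬crit) with some successor in Z. Already a fixed point.
Sat(E[¬crit U E[(crit ∧ idle) U ¬crit]]) = {t1, t2, t3, t4, t5, t6}
|Sat(E[¬crit U E[(crit ∧ idle) U ¬crit]])| = |{t1, t2, t3, t4, t5, t6}| = 6.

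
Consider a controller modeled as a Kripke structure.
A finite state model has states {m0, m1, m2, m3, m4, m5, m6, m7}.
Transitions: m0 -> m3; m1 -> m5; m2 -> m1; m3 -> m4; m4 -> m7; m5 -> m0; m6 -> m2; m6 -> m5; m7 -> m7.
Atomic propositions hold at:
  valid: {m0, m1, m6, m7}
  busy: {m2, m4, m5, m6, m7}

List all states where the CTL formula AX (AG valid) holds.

{m4, m7}

AG valid: greatest fixpoint, start Z0 = {m0, m1, m6, m7}, keep only states in Sat with every successor in Z. Z1 = {m7}; fixed.
Sat(AG valid) = {m7}
Sat(AX (AG valid)) = {s : every successor in {m7}} = {m4, m7}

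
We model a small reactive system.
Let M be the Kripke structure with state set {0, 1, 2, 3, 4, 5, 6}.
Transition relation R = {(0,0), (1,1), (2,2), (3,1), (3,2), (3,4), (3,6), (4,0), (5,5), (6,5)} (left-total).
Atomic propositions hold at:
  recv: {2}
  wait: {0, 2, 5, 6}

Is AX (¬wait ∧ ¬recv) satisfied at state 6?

Sat(¬wait) = {1, 3, 4}
Sat(¬recv) = {0, 1, 3, 4, 5, 6}
Sat(¬wait ∧ ¬recv) = {1, 3, 4}
Sat(AX (¬wait ∧ ¬recv)) = {s : every successor in {1, 3, 4}} = {1}
6 ∉ Sat(AX (¬wait ∧ ¬recv)) = {1}, so the formula does not hold at 6.

No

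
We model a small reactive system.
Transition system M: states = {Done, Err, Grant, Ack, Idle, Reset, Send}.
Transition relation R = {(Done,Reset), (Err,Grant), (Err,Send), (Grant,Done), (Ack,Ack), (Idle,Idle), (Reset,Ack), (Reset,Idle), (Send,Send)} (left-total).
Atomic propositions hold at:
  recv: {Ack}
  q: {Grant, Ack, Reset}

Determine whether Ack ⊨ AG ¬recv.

Sat(¬recv) = {Done, Err, Grant, Idle, Reset, Send}
AG ¬recv: greatest fixpoint, start Z0 = {Done, Err, Grant, Idle, Reset, Send}, keep only states in Sat with every successor in Z. Z1 = {Done, Err, Grant, Idle, Send}; Z2 = {Err, Grant, Idle, Send}; Z3 = {Err, Idle, Send}; Z4 = {Idle, Send}; fixed.
Sat(AG ¬recv) = {Idle, Send}
Ack ∉ Sat(AG ¬recv) = {Idle, Send}, so the formula does not hold at Ack.

No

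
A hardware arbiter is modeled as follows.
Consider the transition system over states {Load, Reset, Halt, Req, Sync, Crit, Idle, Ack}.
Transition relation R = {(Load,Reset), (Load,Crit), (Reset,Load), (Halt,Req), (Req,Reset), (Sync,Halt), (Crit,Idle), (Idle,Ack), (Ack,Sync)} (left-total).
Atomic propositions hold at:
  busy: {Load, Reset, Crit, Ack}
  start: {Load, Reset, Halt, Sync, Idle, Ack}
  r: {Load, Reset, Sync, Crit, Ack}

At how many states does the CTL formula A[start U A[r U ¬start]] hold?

Sat(¬start) = {Req, Crit}
A[r U ¬start]: least fixpoint, start Z0 = Sat(¬start) = {Req, Crit}, add states in Sat(r) with every successor in Z. Already a fixed point.
Sat(A[r U ¬start]) = {Req, Crit}
A[start U A[r U ¬start]]: least fixpoint, start Z0 = Sat(A[r U ¬start]) = {Req, Crit}, add states in Sat(start) with every successor in Z. Z1 = {Halt, Req, Crit}; Z2 = {Halt, Req, Sync, Crit}; Z3 = {Halt, Req, Sync, Crit, Ack}; Z4 = {Halt, Req, Sync, Crit, Idle, Ack}; fixed.
Sat(A[start U A[r U ¬start]]) = {Halt, Req, Sync, Crit, Idle, Ack}
|Sat(A[start U A[r U ¬start]])| = |{Halt, Req, Sync, Crit, Idle, Ack}| = 6.

6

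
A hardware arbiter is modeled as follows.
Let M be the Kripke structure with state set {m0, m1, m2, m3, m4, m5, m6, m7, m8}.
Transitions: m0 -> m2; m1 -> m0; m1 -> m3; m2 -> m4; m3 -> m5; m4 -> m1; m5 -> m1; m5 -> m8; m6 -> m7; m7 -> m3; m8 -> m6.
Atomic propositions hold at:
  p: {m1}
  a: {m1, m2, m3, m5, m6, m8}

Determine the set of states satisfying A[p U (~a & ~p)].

{m0, m4, m7}

Sat(~a) = {m0, m4, m7}
Sat(~p) = {m0, m2, m3, m4, m5, m6, m7, m8}
Sat(~a & ~p) = {m0, m4, m7}
A[p U (~a & ~p)]: least fixpoint, start Z0 = Sat((~a & ~p)) = {m0, m4, m7}, add states in Sat(p) with every successor in Z. Already a fixed point.
Sat(A[p U (~a & ~p)]) = {m0, m4, m7}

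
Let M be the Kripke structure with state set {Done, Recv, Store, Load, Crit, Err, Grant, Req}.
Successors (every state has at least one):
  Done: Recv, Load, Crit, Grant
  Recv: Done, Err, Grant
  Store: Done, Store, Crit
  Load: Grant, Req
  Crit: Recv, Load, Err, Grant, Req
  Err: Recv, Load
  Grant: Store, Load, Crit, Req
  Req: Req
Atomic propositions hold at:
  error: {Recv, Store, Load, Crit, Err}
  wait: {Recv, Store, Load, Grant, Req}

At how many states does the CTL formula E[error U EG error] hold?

EG error: greatest fixpoint, start Z0 = {Recv, Store, Load, Crit, Err}, keep only states in Sat with some successor in Z. Z1 = {Recv, Store, Crit, Err}; fixed.
Sat(EG error) = {Recv, Store, Crit, Err}
E[error U EG error]: least fixpoint, start Z0 = Sat(EG error) = {Recv, Store, Crit, Err}, add states in Sat(error) with some successor in Z. Already a fixed point.
Sat(E[error U EG error]) = {Recv, Store, Crit, Err}
|Sat(E[error U EG error])| = |{Recv, Store, Crit, Err}| = 4.

4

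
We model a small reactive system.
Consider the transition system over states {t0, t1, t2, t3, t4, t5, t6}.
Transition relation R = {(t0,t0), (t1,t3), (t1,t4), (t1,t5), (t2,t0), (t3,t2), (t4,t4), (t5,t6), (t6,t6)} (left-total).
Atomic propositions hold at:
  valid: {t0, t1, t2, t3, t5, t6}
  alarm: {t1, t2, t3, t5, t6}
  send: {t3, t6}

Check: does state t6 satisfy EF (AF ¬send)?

Sat(¬send) = {t0, t1, t2, t4, t5}
AF ¬send: least fixpoint, start Z0 = {t0, t1, t2, t4, t5}, add states with every successor in Z. Z1 = {t0, t1, t2, t3, t4, t5}; fixed.
Sat(AF ¬send) = {t0, t1, t2, t3, t4, t5}
EF (AF ¬send): least fixpoint, start Z0 = {t0, t1, t2, t3, t4, t5}, add states with some successor in Z. Already a fixed point.
Sat(EF (AF ¬send)) = {t0, t1, t2, t3, t4, t5}
t6 ∉ Sat(EF (AF ¬send)) = {t0, t1, t2, t3, t4, t5}, so the formula does not hold at t6.

No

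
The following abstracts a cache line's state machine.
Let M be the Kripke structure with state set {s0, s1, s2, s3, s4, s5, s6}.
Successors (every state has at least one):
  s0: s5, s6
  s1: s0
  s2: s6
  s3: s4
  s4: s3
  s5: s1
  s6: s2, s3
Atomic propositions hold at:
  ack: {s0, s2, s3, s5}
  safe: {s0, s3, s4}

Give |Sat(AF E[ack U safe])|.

E[ack U safe]: least fixpoint, start Z0 = Sat(safe) = {s0, s3, s4}, add states in Sat(ack) with some successor in Z. Already a fixed point.
Sat(E[ack U safe]) = {s0, s3, s4}
AF E[ack U safe]: least fixpoint, start Z0 = {s0, s3, s4}, add states with every successor in Z. Z1 = {s0, s1, s3, s4}; Z2 = {s0, s1, s3, s4, s5}; fixed.
Sat(AF E[ack U safe]) = {s0, s1, s3, s4, s5}
|Sat(AF E[ack U safe])| = |{s0, s1, s3, s4, s5}| = 5.

5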